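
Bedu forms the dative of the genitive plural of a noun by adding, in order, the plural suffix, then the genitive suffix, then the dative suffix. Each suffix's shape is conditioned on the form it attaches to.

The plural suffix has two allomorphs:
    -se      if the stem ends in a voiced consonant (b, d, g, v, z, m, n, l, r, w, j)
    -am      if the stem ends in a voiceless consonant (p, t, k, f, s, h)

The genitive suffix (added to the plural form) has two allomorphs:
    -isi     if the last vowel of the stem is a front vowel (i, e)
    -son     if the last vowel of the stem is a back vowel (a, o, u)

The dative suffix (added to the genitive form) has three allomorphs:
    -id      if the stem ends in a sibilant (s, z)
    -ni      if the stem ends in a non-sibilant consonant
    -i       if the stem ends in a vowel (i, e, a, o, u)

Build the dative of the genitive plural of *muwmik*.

muwmikamsonni

*muwmik*: final consonant = /k/, voiceless → -am → *muwmikam*.
The plural form *muwmikam*: last vowel = /a/, a back vowel → -son → *muwmikamson*.
The genitive form *muwmikamson* — final sound /n/ (a non-sibilant consonant) → -ni → *muwmikamsonni*.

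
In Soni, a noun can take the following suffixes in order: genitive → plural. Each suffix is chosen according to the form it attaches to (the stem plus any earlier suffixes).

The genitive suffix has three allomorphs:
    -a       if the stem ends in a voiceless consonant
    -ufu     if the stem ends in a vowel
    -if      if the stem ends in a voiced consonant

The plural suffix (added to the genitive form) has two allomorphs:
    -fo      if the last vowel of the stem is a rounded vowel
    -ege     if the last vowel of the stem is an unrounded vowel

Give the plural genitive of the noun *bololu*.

Since the final sound of *bololu* is /u/ (a vowel), it takes -ufu, giving *bololuufu*.
The genitive form *bololuufu* — last vowel /u/ (a rounded vowel) → -fo → *bololuufufo*.

bololuufufo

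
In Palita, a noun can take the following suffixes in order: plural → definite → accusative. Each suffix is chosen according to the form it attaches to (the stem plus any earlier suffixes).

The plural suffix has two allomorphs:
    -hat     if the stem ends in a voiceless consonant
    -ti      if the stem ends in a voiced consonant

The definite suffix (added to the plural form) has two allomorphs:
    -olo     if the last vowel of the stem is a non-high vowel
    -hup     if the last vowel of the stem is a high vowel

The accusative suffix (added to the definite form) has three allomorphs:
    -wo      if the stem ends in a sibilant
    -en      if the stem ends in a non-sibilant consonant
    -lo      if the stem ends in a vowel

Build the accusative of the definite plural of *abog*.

The final consonant of *abog* is /g/, which is voiced, so the plural suffix is -ti, giving *abogti*.
The plural form *abogti*: last vowel = /i/, a high vowel → -hup → *abogtihup*.
The definite form *abogtihup* — final sound /p/ (a non-sibilant consonant) → -en → *abogtihupen*.

abogtihupen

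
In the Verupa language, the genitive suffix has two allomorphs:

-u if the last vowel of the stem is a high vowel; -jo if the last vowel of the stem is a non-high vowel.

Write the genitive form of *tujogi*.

tujogiu

*tujogi* — last vowel /i/ (a high vowel) → -u → *tujogiu*.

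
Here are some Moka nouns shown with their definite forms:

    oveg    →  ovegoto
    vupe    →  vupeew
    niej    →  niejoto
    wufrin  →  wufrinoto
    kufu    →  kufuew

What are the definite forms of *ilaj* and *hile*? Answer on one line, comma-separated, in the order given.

ilajoto, hileew

The suffix is conditioned by the final sound: -oto when the stem ends in a consonant (*oveg*, *niej*, *wufrin*); -ew when the stem ends in a vowel (*vupe*, *kufu*).
*ilaj* — final sound /j/ (a consonant) → -oto → *ilajoto*.
Since the final sound of *hile* is /e/ (a vowel), it takes -ew, giving *hileew*.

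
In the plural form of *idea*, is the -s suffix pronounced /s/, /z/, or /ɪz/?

The stem *idea* ends in a voiced non-sibilant sound.
The plural suffix surfaces as /ɪz/ after sibilants, /s/ after other voiceless consonants, and /z/ after other voiced sounds.
So the plural -s on *idea* is pronounced /z/.

/z/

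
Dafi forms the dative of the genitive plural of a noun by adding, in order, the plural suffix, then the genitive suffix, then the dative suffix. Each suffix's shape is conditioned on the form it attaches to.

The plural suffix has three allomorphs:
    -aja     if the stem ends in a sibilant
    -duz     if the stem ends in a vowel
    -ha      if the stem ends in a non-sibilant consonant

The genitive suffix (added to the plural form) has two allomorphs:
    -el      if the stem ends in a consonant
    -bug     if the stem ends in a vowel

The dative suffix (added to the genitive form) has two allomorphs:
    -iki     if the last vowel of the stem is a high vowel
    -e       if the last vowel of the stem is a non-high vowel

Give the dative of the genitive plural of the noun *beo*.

The final sound of *beo* is /o/, which is a vowel, so the plural suffix is -duz, giving *beoduz*.
The final sound of the plural form *beoduz* is /z/, which is a consonant, so the genitive suffix is -el, giving *beoduzel*.
The genitive form *beoduzel*: last vowel = /e/, a non-high vowel → -e → *beoduzele*.

beoduzele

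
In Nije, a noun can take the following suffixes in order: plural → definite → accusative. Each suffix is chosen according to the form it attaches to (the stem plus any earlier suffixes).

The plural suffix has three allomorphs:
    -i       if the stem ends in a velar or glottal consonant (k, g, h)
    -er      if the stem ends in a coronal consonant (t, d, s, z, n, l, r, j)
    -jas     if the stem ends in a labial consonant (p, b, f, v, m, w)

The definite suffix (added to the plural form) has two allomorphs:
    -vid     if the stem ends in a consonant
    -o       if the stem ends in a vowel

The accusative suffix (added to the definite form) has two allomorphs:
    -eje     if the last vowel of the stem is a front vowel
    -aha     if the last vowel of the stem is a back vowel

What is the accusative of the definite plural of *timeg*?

*timeg*: final consonant = /g/, velar/glottal → -i → *timegi*.
The final sound of the plural form *timegi* is /i/, which is a vowel, so the definite suffix is -o, giving *timegio*.
The definite form *timegio* — last vowel /o/ (a back vowel) → -aha → *timegioaha*.

timegioaha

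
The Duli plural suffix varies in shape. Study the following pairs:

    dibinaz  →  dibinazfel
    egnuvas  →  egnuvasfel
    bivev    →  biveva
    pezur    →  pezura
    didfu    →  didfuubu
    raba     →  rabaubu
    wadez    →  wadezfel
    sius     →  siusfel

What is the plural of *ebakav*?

Looking at the final sound of each stem: -fel when the stem ends in a sibilant (*dibinaz*, *egnuvas*, *wadez*, *sius*); -a when the stem ends in a non-sibilant consonant (*bivev*, *pezur*); -ubu when the stem ends in a vowel (*didfu*, *raba*).
*ebakav*: final sound = /v/, a non-sibilant consonant → -a → *ebakava*.

ebakava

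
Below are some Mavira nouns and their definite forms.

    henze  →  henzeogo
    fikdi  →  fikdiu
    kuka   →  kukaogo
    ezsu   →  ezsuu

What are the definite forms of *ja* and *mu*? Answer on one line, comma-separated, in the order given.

jaogo, muu

The alternation tracks the last vowel of the stem — -u when the last vowel of the stem is a high vowel (*fikdi*, *ezsu*); -ogo when the last vowel of the stem is a non-high vowel (*henze*, *kuka*).
Since the last vowel of *ja* is /a/ (a non-high vowel), it takes -ogo, giving *jaogo*.
The last vowel of *mu* is /u/, which is a high vowel, so the suffix is -u, giving *muu*.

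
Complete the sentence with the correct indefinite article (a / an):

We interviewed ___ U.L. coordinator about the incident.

a

The indefinite article is chosen by the initial *sound* of the following word, not its spelling.
The initialism *U.L.* is read letter by letter; the first letter, U, is pronounced /juː/, which begins with a consonant sound.
So the article is *a*: We interviewed a U.L. coordinator about the incident.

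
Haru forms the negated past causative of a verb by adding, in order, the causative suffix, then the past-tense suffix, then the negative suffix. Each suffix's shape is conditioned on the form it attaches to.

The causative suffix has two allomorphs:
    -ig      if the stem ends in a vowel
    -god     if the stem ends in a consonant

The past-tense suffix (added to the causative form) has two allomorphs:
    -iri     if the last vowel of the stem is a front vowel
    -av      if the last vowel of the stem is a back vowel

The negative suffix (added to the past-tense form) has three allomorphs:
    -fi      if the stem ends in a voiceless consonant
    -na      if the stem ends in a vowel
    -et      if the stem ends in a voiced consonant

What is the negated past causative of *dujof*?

Since the final sound of *dujof* is /f/ (a consonant), it takes -god, giving *dujofgod*.
The causative form *dujofgod*: last vowel = /o/, a back vowel → -av → *dujofgodav*.
The past-tense form *dujofgodav* — final sound /v/ (a voiced consonant) → -et → *dujofgodavet*.

dujofgodavet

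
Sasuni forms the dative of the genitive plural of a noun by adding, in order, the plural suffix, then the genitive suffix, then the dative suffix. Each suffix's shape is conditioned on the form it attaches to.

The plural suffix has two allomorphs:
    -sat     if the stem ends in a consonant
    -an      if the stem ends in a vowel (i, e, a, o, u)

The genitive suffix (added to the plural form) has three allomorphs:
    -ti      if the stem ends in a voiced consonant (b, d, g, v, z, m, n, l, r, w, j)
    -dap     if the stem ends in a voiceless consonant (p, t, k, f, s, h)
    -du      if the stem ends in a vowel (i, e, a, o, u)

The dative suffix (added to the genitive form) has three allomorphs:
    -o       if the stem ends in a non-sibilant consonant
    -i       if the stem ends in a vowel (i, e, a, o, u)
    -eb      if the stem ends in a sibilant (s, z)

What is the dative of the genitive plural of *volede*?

*volede* — final sound /e/ (a vowel) → -an → *voledean*.
The plural form *voledean*: final sound = /n/, a voiced consonant → -ti → *voledeanti*.
Since the final sound of the genitive form *voledeanti* is /i/ (a vowel), it takes -i, giving *voledeantii*.

voledeantii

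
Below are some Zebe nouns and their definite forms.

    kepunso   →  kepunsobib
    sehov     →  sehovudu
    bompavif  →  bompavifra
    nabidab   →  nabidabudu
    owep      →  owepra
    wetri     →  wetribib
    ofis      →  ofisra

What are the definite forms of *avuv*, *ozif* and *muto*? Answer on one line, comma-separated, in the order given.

The suffix is conditioned by the final sound: -ra when the stem ends in a voiceless consonant (*bompavif*, *owep*, *ofis*); -udu when the stem ends in a voiced consonant (*sehov*, *nabidab*); -bib when the stem ends in a vowel (*kepunso*, *wetri*).
The final sound of *avuv* is /v/, which is a voiced consonant, so the suffix is -udu, giving *avuvudu*.
*ozif* — final sound /f/ (a voiceless consonant) → -ra → *ozifra*.
*muto*: final sound = /o/, a vowel → -bib → *mutobib*.

avuvudu, ozifra, mutobib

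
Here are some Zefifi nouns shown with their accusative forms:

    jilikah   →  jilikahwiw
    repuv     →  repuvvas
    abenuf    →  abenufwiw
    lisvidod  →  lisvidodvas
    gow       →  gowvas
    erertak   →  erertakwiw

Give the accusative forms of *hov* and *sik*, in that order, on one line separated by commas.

Looking at the final consonant of each stem: -wiw when the stem ends in a voiceless consonant (*jilikah*, *abenuf*, *erertak*); -vas when the stem ends in a voiced consonant (*repuv*, *lisvidod*, *gow*).
Since the final consonant of *hov* is /v/ (voiced), it takes -vas, giving *hovvas*.
*sik* — final consonant /k/ (voiceless) → -wiw → *sikwiw*.

hovvas, sikwiw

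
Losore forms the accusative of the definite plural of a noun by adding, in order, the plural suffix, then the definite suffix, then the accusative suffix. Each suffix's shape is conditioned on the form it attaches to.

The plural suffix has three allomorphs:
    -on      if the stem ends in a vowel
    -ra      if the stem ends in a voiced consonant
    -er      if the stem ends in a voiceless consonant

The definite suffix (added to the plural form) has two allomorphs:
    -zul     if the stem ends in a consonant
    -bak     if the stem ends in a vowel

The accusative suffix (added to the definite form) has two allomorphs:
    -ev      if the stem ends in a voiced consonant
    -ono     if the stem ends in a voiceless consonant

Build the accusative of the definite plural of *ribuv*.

Since the final sound of *ribuv* is /v/ (a voiced consonant), it takes -ra, giving *ribuvra*.
The plural form *ribuvra* — final sound /a/ (a vowel) → -bak → *ribuvrabak*.
The final consonant of the definite form *ribuvrabak* is /k/, which is voiceless, so the accusative suffix is -ono, giving *ribuvrabakono*.

ribuvrabakono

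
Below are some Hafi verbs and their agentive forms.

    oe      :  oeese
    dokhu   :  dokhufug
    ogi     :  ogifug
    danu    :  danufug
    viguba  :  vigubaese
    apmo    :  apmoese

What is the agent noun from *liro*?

The suffix is conditioned by the last vowel: -fug when the last vowel of the stem is a high vowel (*dokhu*, *ogi*, *danu*); -ese when the last vowel of the stem is a non-high vowel (*oe*, *viguba*, *apmo*).
The last vowel of *liro* is /o/, which is a non-high vowel, so the suffix is -ese, giving *liroese*.

liroese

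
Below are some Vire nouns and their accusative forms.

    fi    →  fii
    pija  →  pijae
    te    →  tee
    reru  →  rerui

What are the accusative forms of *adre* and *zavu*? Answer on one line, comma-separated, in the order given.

Looking at the last vowel of each stem: -i when the last vowel of the stem is a high vowel (*fi*, *reru*); -e when the last vowel of the stem is a non-high vowel (*pija*, *te*).
*adre* — last vowel /e/ (a non-high vowel) → -e → *adree*.
*zavu* — last vowel /u/ (a high vowel) → -i → *zavui*.

adree, zavui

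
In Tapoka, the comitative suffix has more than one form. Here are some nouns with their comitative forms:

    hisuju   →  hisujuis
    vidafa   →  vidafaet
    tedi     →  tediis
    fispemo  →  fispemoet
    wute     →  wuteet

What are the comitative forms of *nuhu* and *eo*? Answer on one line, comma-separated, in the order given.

nuhuis, eoet

The pattern is height harmony: -is when the last vowel of the stem is a high vowel (*hisuju*, *tedi*); -et when the last vowel of the stem is a non-high vowel (*vidafa*, *fispemo*, *wute*).
*nuhu* — last vowel /u/ (a high vowel) → -is → *nuhuis*.
The last vowel of *eo* is /o/, which is a non-high vowel, so the suffix is -et, giving *eoet*.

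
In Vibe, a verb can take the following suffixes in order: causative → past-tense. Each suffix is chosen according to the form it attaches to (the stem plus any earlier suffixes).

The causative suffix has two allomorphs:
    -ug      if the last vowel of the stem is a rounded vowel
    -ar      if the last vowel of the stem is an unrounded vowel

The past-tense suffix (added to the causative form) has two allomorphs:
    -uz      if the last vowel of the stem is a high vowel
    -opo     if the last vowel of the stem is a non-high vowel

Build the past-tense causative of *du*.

Since the last vowel of *du* is /u/ (a rounded vowel), it takes -ug, giving *duug*.
Since the last vowel of the causative form *duug* is /u/ (a high vowel), it takes -uz, giving *duuguz*.

duuguz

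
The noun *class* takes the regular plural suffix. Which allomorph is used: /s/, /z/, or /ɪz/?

The stem *class* ends in a sibilant (/s, z, ʃ, ʒ, tʃ, dʒ/).
The plural suffix surfaces as /ɪz/ after sibilants, /s/ after other voiceless consonants, and /z/ after other voiced sounds.
So the plural -s on *class* is pronounced /ɪz/.

/ɪz/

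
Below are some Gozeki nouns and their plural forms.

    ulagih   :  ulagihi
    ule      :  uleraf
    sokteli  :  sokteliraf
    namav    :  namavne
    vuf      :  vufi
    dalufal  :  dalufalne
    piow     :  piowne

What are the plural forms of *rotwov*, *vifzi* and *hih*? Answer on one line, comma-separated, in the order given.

Looking at the final sound of each stem: -i when the stem ends in a voiceless consonant (*ulagih*, *vuf*); -ne when the stem ends in a voiced consonant (*namav*, *dalufal*, *piow*); -raf when the stem ends in a vowel (*ule*, *sokteli*).
*rotwov* — final sound /v/ (a voiced consonant) → -ne → *rotwovne*.
The final sound of *vifzi* is /i/, which is a vowel, so the suffix is -raf, giving *vifziraf*.
Since the final sound of *hih* is /h/ (a voiceless consonant), it takes -i, giving *hihi*.

rotwovne, vifziraf, hihi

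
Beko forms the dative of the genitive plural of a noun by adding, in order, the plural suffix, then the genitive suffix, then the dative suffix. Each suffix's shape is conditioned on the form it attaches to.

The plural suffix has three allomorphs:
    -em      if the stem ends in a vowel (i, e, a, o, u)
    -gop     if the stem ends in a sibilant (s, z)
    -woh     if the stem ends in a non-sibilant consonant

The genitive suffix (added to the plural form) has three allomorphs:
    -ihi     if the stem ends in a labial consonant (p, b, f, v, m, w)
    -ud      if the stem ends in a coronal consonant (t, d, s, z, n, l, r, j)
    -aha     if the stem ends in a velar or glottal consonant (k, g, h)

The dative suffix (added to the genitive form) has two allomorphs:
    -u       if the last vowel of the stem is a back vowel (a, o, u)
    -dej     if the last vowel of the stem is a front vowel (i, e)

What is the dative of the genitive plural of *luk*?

Since the final sound of *luk* is /k/ (a non-sibilant consonant), it takes -woh, giving *lukwoh*.
Since the final consonant of the plural form *lukwoh* is /h/ (velar/glottal), it takes -aha, giving *lukwohaha*.
The last vowel of the genitive form *lukwohaha* is /a/, which is a back vowel, so the dative suffix is -u, giving *lukwohahau*.

lukwohahau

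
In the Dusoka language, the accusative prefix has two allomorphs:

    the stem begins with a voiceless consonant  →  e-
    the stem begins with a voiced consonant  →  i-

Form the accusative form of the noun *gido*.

*gido*: first consonant = /g/, voiced → i- → *igido*.

igido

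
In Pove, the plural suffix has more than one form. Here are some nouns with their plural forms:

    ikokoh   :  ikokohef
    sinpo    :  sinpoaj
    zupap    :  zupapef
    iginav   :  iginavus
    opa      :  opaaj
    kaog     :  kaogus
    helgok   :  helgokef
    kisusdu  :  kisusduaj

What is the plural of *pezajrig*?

The suffix is conditioned by the final sound: -ef when the stem ends in a voiceless consonant (*ikokoh*, *zupap*, *helgok*); -us when the stem ends in a voiced consonant (*iginav*, *kaog*); -aj when the stem ends in a vowel (*sinpo*, *opa*, *kisusdu*).
The final sound of *pezajrig* is /g/, which is a voiced consonant, so the suffix is -us, giving *pezajrigus*.

pezajrigus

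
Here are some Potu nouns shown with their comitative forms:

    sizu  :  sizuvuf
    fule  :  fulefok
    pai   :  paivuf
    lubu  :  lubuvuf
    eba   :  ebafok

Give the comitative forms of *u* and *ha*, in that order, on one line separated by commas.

uvuf, hafok

Looking at the last vowel of each stem: -vuf when the last vowel of the stem is a high vowel (*sizu*, *pai*, *lubu*); -fok when the last vowel of the stem is a non-high vowel (*fule*, *eba*).
Since the last vowel of *u* is /u/ (a high vowel), it takes -vuf, giving *uvuf*.
Since the last vowel of *ha* is /a/ (a non-high vowel), it takes -fok, giving *hafok*.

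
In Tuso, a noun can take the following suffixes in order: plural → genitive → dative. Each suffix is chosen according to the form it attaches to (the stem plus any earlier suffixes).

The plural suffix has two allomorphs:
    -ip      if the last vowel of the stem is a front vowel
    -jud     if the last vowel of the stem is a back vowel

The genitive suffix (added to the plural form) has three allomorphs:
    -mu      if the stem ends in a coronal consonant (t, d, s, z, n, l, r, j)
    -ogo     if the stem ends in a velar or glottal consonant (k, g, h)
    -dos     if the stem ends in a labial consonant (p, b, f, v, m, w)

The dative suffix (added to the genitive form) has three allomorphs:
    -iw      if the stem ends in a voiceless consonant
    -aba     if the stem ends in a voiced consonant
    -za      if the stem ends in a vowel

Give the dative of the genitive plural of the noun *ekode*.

ekodeipdosiw

Since the last vowel of *ekode* is /e/ (a front vowel), it takes -ip, giving *ekodeip*.
The plural form *ekodeip* — final consonant /p/ (labial) → -dos → *ekodeipdos*.
Since the final sound of the genitive form *ekodeipdos* is /s/ (a voiceless consonant), it takes -iw, giving *ekodeipdosiw*.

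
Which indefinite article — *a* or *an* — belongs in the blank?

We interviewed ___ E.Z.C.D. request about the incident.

an

The indefinite article is chosen by the initial *sound* of the following word, not its spelling.
The initialism *E.Z.C.D.* is read letter by letter; the first letter, E, is pronounced /iː/, which begins with a vowel sound.
So the article is *an*: We interviewed an E.Z.C.D. request about the incident.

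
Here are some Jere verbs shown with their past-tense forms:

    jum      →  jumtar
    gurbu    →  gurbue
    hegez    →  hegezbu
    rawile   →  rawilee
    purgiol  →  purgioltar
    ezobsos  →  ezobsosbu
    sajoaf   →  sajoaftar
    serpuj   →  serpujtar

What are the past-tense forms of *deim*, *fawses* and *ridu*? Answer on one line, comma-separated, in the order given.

deimtar, fawsesbu, ridue

The alternation tracks the final sound of the stem — -bu when the stem ends in a sibilant (*hegez*, *ezobsos*); -tar when the stem ends in a non-sibilant consonant (*jum*, *purgiol*, *sajoaf*, *serpuj*); -e when the stem ends in a vowel (*gurbu*, *rawile*).
*deim*: final sound = /m/, a non-sibilant consonant → -tar → *deimtar*.
*fawses*: final sound = /s/, a sibilant → -bu → *fawsesbu*.
Since the final sound of *ridu* is /u/ (a vowel), it takes -e, giving *ridue*.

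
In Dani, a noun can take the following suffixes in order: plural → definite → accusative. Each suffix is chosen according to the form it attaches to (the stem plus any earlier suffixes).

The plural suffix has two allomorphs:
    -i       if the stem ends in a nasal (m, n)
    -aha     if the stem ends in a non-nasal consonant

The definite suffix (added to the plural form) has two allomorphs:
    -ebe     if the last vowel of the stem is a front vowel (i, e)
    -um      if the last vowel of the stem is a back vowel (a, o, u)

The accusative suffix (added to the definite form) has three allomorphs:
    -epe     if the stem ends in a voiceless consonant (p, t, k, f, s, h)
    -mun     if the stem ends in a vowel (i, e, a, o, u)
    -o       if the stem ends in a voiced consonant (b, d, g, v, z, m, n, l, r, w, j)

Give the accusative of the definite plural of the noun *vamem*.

The final consonant of *vamem* is /m/, which is a nasal, so the plural suffix is -i, giving *vamemi*.
The plural form *vamemi*: last vowel = /i/, a front vowel → -ebe → *vamemiebe*.
The final sound of the definite form *vamemiebe* is /e/, which is a vowel, so the accusative suffix is -mun, giving *vamemiebemun*.

vamemiebemun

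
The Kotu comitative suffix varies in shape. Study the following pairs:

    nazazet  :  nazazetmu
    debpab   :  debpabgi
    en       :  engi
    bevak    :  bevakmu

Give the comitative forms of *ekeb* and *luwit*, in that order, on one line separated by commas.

ekebgi, luwitmu

The pattern is voicing of the final consonant: -mu when the stem ends in a voiceless consonant (*nazazet*, *bevak*); -gi when the stem ends in a voiced consonant (*debpab*, *en*).
*ekeb*: final consonant = /b/, voiced → -gi → *ekebgi*.
*luwit*: final consonant = /t/, voiceless → -mu → *luwitmu*.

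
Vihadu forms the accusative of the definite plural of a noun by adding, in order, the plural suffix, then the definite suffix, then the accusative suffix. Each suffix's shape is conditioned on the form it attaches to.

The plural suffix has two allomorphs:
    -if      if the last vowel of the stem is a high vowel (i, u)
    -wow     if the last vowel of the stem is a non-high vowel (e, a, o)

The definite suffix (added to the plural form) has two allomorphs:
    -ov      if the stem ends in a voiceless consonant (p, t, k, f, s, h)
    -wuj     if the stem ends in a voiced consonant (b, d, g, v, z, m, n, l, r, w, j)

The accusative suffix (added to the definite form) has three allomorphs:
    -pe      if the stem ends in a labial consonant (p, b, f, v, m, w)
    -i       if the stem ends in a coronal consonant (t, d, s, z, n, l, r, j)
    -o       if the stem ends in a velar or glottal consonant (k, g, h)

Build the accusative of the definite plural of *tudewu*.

tudewuifovpe

*tudewu*: last vowel = /u/, a high vowel → -if → *tudewuif*.
The final consonant of the plural form *tudewuif* is /f/, which is voiceless, so the definite suffix is -ov, giving *tudewuifov*.
The definite form *tudewuifov* — final consonant /v/ (labial) → -pe → *tudewuifovpe*.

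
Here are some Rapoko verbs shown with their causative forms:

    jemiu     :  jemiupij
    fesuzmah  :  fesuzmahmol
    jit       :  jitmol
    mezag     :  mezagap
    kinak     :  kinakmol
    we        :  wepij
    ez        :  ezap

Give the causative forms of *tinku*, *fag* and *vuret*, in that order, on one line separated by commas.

The alternation tracks the final sound of the stem — -mol when the stem ends in a voiceless consonant (*fesuzmah*, *jit*, *kinak*); -ap when the stem ends in a voiced consonant (*mezag*, *ez*); -pij when the stem ends in a vowel (*jemiu*, *we*).
Since the final sound of *tinku* is /u/ (a vowel), it takes -pij, giving *tinkupij*.
*fag*: final sound = /g/, a voiced consonant → -ap → *fagap*.
Since the final sound of *vuret* is /t/ (a voiceless consonant), it takes -mol, giving *vuretmol*.

tinkupij, fagap, vuretmol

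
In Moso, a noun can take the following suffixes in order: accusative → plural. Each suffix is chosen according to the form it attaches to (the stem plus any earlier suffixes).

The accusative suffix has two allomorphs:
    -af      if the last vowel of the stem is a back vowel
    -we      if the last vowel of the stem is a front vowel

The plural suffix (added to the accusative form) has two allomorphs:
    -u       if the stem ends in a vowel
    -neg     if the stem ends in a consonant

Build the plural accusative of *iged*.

*iged*: last vowel = /e/, a front vowel → -we → *igedwe*.
The accusative form *igedwe*: final sound = /e/, a vowel → -u → *igedweu*.

igedweu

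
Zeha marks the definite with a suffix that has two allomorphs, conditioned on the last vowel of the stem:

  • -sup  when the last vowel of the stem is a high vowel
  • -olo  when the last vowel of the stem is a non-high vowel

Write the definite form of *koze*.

kozeolo

The last vowel of *koze* is /e/, which is a non-high vowel, so the suffix is -olo, giving *kozeolo*.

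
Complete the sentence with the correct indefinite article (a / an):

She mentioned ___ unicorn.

The indefinite article is chosen by the initial *sound* of the following word, not its spelling.
*unicorn* begins with the sound /juː/ (u pronounced /juː/) — a consonant sound.
So the article is *a*: She mentioned a unicorn.

a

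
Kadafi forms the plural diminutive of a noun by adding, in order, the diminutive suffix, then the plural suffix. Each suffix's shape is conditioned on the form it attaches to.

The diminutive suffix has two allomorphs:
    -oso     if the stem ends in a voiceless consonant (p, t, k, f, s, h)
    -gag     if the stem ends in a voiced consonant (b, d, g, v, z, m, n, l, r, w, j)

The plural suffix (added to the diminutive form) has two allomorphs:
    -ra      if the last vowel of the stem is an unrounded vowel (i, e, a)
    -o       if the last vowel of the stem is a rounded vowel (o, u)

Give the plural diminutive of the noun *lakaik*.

lakaikosoo

*lakaik* — final consonant /k/ (voiceless) → -oso → *lakaikoso*.
The last vowel of the diminutive form *lakaikoso* is /o/, which is a rounded vowel, so the plural suffix is -o, giving *lakaikosoo*.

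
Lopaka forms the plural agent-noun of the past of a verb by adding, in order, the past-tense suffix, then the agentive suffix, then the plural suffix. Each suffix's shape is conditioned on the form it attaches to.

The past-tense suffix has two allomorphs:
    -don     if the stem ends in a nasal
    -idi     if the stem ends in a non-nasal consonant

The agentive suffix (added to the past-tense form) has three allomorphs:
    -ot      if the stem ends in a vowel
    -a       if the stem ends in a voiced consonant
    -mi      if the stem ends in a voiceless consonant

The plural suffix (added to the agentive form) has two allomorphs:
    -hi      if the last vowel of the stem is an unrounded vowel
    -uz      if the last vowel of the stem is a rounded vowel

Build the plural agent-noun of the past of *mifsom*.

The final consonant of *mifsom* is /m/, which is a nasal, so the past-tense suffix is -don, giving *mifsomdon*.
Since the final sound of the past-tense form *mifsomdon* is /n/ (a voiced consonant), it takes -a, giving *mifsomdona*.
The agentive form *mifsomdona*: last vowel = /a/, an unrounded vowel → -hi → *mifsomdonahi*.

mifsomdonahi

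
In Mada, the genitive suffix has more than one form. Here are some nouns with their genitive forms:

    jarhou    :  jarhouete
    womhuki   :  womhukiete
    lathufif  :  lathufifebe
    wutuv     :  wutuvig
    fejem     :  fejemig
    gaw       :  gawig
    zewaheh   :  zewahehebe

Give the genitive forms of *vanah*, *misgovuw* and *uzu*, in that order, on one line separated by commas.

Looking at the final sound of each stem: -ebe when the stem ends in a voiceless consonant (*lathufif*, *zewaheh*); -ig when the stem ends in a voiced consonant (*wutuv*, *fejem*, *gaw*); -ete when the stem ends in a vowel (*jarhou*, *womhuki*).
*vanah* — final sound /h/ (a voiceless consonant) → -ebe → *vanahebe*.
*misgovuw*: final sound = /w/, a voiced consonant → -ig → *misgovuwig*.
*uzu*: final sound = /u/, a vowel → -ete → *uzuete*.

vanahebe, misgovuwig, uzuete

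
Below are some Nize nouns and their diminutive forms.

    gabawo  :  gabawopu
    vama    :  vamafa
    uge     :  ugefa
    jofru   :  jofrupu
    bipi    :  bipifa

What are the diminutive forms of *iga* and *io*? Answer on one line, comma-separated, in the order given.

The alternation tracks the last vowel of the stem — -pu when the last vowel of the stem is a rounded vowel (*gabawo*, *jofru*); -fa when the last vowel of the stem is an unrounded vowel (*vama*, *uge*, *bipi*).
The last vowel of *iga* is /a/, which is an unrounded vowel, so the suffix is -fa, giving *igafa*.
The last vowel of *io* is /o/, which is a rounded vowel, so the suffix is -pu, giving *iopu*.

igafa, iopu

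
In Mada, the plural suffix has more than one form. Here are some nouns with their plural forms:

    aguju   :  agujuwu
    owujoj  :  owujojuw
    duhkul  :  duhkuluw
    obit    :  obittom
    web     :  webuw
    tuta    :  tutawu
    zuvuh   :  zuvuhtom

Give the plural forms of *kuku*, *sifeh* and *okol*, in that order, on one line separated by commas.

kukuwu, sifehtom, okoluw

The suffix is conditioned by the final sound: -tom when the stem ends in a voiceless consonant (*obit*, *zuvuh*); -uw when the stem ends in a voiced consonant (*owujoj*, *duhkul*, *web*); -wu when the stem ends in a vowel (*aguju*, *tuta*).
*kuku* — final sound /u/ (a vowel) → -wu → *kukuwu*.
Since the final sound of *sifeh* is /h/ (a voiceless consonant), it takes -tom, giving *sifehtom*.
*okol* — final sound /l/ (a voiced consonant) → -uw → *okoluw*.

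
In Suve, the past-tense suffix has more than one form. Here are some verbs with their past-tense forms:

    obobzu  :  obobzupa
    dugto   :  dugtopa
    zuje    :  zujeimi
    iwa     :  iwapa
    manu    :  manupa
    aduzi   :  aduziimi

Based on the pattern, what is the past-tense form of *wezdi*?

The pattern is front/back vowel harmony: -imi when the last vowel of the stem is a front vowel (*zuje*, *aduzi*); -pa when the last vowel of the stem is a back vowel (*obobzu*, *dugto*, *iwa*, *manu*).
*wezdi* — last vowel /i/ (a front vowel) → -imi → *wezdiimi*.

wezdiimi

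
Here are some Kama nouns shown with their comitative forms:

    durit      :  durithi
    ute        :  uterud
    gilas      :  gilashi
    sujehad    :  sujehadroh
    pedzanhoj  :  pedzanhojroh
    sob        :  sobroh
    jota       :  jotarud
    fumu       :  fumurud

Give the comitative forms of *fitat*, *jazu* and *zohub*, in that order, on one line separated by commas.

The alternation tracks the final sound of the stem — -hi when the stem ends in a voiceless consonant (*durit*, *gilas*); -roh when the stem ends in a voiced consonant (*sujehad*, *pedzanhoj*, *sob*); -rud when the stem ends in a vowel (*ute*, *jota*, *fumu*).
The final sound of *fitat* is /t/, which is a voiceless consonant, so the suffix is -hi, giving *fitathi*.
The final sound of *jazu* is /u/, which is a vowel, so the suffix is -rud, giving *jazurud*.
*zohub*: final sound = /b/, a voiced consonant → -roh → *zohubroh*.

fitathi, jazurud, zohubroh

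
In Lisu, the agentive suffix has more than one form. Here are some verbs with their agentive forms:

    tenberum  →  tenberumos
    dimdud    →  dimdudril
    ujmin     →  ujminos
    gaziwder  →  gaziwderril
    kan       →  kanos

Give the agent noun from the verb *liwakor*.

Looking at the final consonant of each stem: -os when the stem ends in a nasal (*tenberum*, *ujmin*, *kan*); -ril when the stem ends in a non-nasal consonant (*dimdud*, *gaziwder*).
*liwakor*: final consonant = /r/, non-nasal → -ril → *liwakorril*.

liwakorril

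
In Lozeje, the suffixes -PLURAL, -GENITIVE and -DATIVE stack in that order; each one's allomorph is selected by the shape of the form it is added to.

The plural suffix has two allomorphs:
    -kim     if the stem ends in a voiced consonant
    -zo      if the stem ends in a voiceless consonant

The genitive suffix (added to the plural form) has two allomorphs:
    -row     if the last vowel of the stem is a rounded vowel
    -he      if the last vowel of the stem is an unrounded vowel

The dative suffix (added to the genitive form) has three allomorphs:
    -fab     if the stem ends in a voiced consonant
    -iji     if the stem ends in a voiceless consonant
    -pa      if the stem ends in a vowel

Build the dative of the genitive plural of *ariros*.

*ariros* — final consonant /s/ (voiceless) → -zo → *ariroszo*.
Since the last vowel of the plural form *ariroszo* is /o/ (a rounded vowel), it takes -row, giving *ariroszorow*.
The final sound of the genitive form *ariroszorow* is /w/, which is a voiced consonant, so the dative suffix is -fab, giving *ariroszorowfab*.

ariroszorowfab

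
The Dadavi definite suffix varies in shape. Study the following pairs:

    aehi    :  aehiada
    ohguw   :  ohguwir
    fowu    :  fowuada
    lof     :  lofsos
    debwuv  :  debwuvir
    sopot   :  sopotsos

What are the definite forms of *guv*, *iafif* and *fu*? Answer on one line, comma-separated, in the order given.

guvir, iafifsos, fuada

The pattern is voicing of the final sound: -sos when the stem ends in a voiceless consonant (*lof*, *sopot*); -ir when the stem ends in a voiced consonant (*ohguw*, *debwuv*); -ada when the stem ends in a vowel (*aehi*, *fowu*).
*guv* — final sound /v/ (a voiced consonant) → -ir → *guvir*.
The final sound of *iafif* is /f/, which is a voiceless consonant, so the suffix is -sos, giving *iafifsos*.
*fu* — final sound /u/ (a vowel) → -ada → *fuada*.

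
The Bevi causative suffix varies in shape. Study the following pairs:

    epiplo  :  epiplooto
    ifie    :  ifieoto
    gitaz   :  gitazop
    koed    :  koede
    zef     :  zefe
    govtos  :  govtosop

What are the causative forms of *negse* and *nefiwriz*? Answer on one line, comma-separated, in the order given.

The suffix is conditioned by the final sound: -op when the stem ends in a sibilant (*gitaz*, *govtos*); -e when the stem ends in a non-sibilant consonant (*koed*, *zef*); -oto when the stem ends in a vowel (*epiplo*, *ifie*).
The final sound of *negse* is /e/, which is a vowel, so the suffix is -oto, giving *negseoto*.
The final sound of *nefiwriz* is /z/, which is a sibilant, so the suffix is -op, giving *nefiwrizop*.

negseoto, nefiwrizop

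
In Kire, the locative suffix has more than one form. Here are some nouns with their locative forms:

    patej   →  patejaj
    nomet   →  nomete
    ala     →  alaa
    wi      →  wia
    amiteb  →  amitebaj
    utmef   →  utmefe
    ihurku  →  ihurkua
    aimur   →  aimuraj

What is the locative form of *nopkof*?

The suffix is conditioned by the final sound: -e when the stem ends in a voiceless consonant (*nomet*, *utmef*); -aj when the stem ends in a voiced consonant (*patej*, *amiteb*, *aimur*); -a when the stem ends in a vowel (*ala*, *wi*, *ihurku*).
*nopkof* — final sound /f/ (a voiceless consonant) → -e → *nopkofe*.

nopkofe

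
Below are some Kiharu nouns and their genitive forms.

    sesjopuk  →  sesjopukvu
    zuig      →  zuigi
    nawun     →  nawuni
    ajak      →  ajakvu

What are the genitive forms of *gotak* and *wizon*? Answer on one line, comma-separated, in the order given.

The suffix is conditioned by the final consonant: -vu when the stem ends in a voiceless consonant (*sesjopuk*, *ajak*); -i when the stem ends in a voiced consonant (*zuig*, *nawun*).
*gotak* — final consonant /k/ (voiceless) → -vu → *gotakvu*.
*wizon* — final consonant /n/ (voiced) → -i → *wizoni*.

gotakvu, wizoni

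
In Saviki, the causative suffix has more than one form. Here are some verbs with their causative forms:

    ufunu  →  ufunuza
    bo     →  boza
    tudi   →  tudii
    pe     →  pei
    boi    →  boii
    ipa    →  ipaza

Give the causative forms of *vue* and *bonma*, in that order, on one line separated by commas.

Looking at the last vowel of each stem: -i when the last vowel of the stem is a front vowel (*tudi*, *pe*, *boi*); -za when the last vowel of the stem is a back vowel (*ufunu*, *bo*, *ipa*).
Since the last vowel of *vue* is /e/ (a front vowel), it takes -i, giving *vuei*.
Since the last vowel of *bonma* is /a/ (a back vowel), it takes -za, giving *bonmaza*.

vuei, bonmaza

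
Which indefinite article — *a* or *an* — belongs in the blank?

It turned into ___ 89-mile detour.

an

The indefinite article is chosen by the initial *sound* of the following word, not its spelling.
The number *89* is spoken "eighty-…", beginning with /ˈeɪti/ — a vowel sound.
So the article is *an*: It turned into an 89-mile detour.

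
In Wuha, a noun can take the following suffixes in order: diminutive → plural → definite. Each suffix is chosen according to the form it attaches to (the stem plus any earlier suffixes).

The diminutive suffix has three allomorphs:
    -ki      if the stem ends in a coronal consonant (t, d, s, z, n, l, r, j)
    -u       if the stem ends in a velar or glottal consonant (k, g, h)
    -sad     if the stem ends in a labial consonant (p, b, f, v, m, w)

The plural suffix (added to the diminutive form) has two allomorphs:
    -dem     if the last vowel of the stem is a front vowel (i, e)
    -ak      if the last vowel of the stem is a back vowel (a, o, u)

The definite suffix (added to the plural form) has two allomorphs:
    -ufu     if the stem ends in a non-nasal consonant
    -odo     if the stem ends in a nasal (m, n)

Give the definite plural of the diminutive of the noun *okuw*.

okuwsadakufu

Since the final consonant of *okuw* is /w/ (labial), it takes -sad, giving *okuwsad*.
The diminutive form *okuwsad* — last vowel /a/ (a back vowel) → -ak → *okuwsadak*.
The final consonant of the plural form *okuwsadak* is /k/, which is non-nasal, so the definite suffix is -ufu, giving *okuwsadakufu*.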